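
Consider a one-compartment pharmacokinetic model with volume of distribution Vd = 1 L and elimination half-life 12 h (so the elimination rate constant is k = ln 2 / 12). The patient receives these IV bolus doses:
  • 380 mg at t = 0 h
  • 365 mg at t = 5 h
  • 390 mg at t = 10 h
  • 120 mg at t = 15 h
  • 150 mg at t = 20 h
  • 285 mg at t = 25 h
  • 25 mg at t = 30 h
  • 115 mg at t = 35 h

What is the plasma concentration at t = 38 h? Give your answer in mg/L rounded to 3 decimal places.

k = ln 2 / 12 = 0.05776 per h
Dose 1 (380 mg at t=0 h): 380·exp(−0.05776·38) = 42.318 mg/L
Dose 2 (365 mg at t=5 h): 365·exp(−0.05776·33) = 54.258 mg/L
Dose 3 (390 mg at t=10 h): 390·exp(−0.05776·28) = 77.386 mg/L
Dose 4 (120 mg at t=15 h): 120·exp(−0.05776·23) = 31.784 mg/L
Dose 5 (150 mg at t=20 h): 150·exp(−0.05776·18) = 53.033 mg/L
Dose 6 (285 mg at t=25 h): 285·exp(−0.05776·13) = 134.502 mg/L
Dose 7 (25 mg at t=30 h): 25·exp(−0.05776·8) = 15.749 mg/L
Dose 8 (115 mg at t=35 h): 115·exp(−0.05776·3) = 96.703 mg/L
C(38) = 42.318 + 54.258 + 77.386 + 31.784 + 53.033 + 134.502 + 15.749 + 96.703 = 505.732 mg/L

505.732 mg/L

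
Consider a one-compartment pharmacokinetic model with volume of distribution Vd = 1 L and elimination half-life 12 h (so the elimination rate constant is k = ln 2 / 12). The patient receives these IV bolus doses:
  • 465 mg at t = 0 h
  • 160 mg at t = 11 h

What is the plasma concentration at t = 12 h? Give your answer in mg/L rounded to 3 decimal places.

k = ln 2 / 12 = 0.05776 per h
Dose 1 (465 mg at t=0 h): 465·exp(−0.05776·12) = 232.500 mg/L
Dose 2 (160 mg at t=11 h): 160·exp(−0.05776·1) = 151.020 mg/L
C(12) = 232.500 + 151.020 = 383.520 mg/L

383.520 mg/L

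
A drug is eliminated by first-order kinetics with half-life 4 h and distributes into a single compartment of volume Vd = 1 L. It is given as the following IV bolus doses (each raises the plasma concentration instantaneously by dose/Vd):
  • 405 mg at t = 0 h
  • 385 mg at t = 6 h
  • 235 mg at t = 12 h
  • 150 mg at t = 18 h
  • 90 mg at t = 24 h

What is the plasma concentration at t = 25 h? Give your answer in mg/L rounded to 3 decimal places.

164.606 mg/L

k = ln 2 / 4 = 0.17329 per h
Dose 1 (405 mg at t=0 h): 405·exp(−0.17329·25) = 5.321 mg/L
Dose 2 (385 mg at t=6 h): 385·exp(−0.17329·19) = 14.308 mg/L
Dose 3 (235 mg at t=12 h): 235·exp(−0.17329·13) = 24.701 mg/L
Dose 4 (150 mg at t=18 h): 150·exp(−0.17329·7) = 44.595 mg/L
Dose 5 (90 mg at t=24 h): 90·exp(−0.17329·1) = 75.681 mg/L
C(25) = 5.321 + 14.308 + 24.701 + 44.595 + 75.681 = 164.606 mg/L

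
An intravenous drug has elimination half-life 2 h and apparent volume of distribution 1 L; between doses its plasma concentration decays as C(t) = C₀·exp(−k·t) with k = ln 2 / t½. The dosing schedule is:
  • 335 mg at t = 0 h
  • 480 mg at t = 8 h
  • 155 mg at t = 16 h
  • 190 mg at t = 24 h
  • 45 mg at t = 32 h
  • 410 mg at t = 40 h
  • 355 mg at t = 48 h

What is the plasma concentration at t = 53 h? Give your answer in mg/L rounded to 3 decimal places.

k = ln 2 / 2 = 0.34657 per h
Dose 1 (335 mg at t=0 h): 335·exp(−0.34657·53) = 0.000 mg/L
Dose 2 (480 mg at t=8 h): 480·exp(−0.34657·45) = 0.000 mg/L
Dose 3 (155 mg at t=16 h): 155·exp(−0.34657·37) = 0.000 mg/L
Dose 4 (190 mg at t=24 h): 190·exp(−0.34657·29) = 0.008 mg/L
Dose 5 (45 mg at t=32 h): 45·exp(−0.34657·21) = 0.031 mg/L
Dose 6 (410 mg at t=40 h): 410·exp(−0.34657·13) = 4.530 mg/L
Dose 7 (355 mg at t=48 h): 355·exp(−0.34657·5) = 62.756 mg/L
C(53) = 0.000 + 0.000 + 0.000 + 0.008 + 0.031 + 4.530 + 62.756 = 67.325 mg/L

67.325 mg/L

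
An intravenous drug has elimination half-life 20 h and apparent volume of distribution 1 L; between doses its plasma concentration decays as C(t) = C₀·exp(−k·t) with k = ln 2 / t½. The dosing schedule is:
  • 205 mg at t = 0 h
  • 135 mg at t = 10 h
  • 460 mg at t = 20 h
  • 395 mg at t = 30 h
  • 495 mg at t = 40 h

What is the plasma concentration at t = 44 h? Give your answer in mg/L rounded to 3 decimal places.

k = ln 2 / 20 = 0.03466 per h
Dose 1 (205 mg at t=0 h): 205·exp(−0.03466·44) = 44.616 mg/L
Dose 2 (135 mg at t=10 h): 135·exp(−0.03466·34) = 41.551 mg/L
Dose 3 (460 mg at t=20 h): 460·exp(−0.03466·24) = 200.227 mg/L
Dose 4 (395 mg at t=30 h): 395·exp(−0.03466·14) = 243.151 mg/L
Dose 5 (495 mg at t=40 h): 495·exp(−0.03466·4) = 430.923 mg/L
C(44) = 44.616 + 41.551 + 200.227 + 243.151 + 430.923 = 960.467 mg/L

960.467 mg/L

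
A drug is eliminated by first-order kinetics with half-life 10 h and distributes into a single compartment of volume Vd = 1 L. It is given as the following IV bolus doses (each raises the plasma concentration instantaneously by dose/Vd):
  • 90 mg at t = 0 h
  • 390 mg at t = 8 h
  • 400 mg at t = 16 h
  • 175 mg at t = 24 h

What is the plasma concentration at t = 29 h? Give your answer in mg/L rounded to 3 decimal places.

389.222 mg/L

k = ln 2 / 10 = 0.06931 per h
Dose 1 (90 mg at t=0 h): 90·exp(−0.06931·29) = 12.057 mg/L
Dose 2 (390 mg at t=8 h): 390·exp(−0.06931·21) = 90.971 mg/L
Dose 3 (400 mg at t=16 h): 400·exp(−0.06931·13) = 162.450 mg/L
Dose 4 (175 mg at t=24 h): 175·exp(−0.06931·5) = 123.744 mg/L
C(29) = 12.057 + 90.971 + 162.450 + 123.744 = 389.222 mg/L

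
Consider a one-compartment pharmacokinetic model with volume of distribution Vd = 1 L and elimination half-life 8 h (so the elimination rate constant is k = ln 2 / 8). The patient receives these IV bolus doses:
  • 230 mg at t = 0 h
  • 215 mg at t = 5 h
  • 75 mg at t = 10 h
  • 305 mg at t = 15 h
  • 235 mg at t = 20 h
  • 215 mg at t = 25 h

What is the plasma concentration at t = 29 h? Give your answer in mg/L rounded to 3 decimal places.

410.428 mg/L

k = ln 2 / 8 = 0.08664 per h
Dose 1 (230 mg at t=0 h): 230·exp(−0.08664·29) = 18.642 mg/L
Dose 2 (215 mg at t=5 h): 215·exp(−0.08664·24) = 26.875 mg/L
Dose 3 (75 mg at t=10 h): 75·exp(−0.08664·19) = 14.458 mg/L
Dose 4 (305 mg at t=15 h): 305·exp(−0.08664·14) = 90.677 mg/L
Dose 5 (235 mg at t=20 h): 235·exp(−0.08664·9) = 107.748 mg/L
Dose 6 (215 mg at t=25 h): 215·exp(−0.08664·4) = 152.028 mg/L
C(29) = 18.642 + 26.875 + 14.458 + 90.677 + 107.748 + 152.028 = 410.428 mg/L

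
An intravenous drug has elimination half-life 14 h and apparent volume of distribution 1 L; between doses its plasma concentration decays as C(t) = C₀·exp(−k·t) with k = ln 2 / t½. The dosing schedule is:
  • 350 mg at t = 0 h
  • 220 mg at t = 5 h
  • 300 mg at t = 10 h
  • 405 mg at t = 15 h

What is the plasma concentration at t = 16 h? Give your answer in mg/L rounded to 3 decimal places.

k = ln 2 / 14 = 0.04951 per h
Dose 1 (350 mg at t=0 h): 350·exp(−0.04951·16) = 158.502 mg/L
Dose 2 (220 mg at t=5 h): 220·exp(−0.04951·11) = 127.614 mg/L
Dose 3 (300 mg at t=10 h): 300·exp(−0.04951·6) = 222.899 mg/L
Dose 4 (405 mg at t=15 h): 405·exp(−0.04951·1) = 385.437 mg/L
C(16) = 158.502 + 127.614 + 222.899 + 385.437 = 894.452 mg/L

894.452 mg/L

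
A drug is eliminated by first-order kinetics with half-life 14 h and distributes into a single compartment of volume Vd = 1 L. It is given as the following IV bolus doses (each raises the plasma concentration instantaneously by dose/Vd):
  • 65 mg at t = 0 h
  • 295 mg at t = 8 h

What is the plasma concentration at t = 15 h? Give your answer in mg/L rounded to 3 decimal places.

239.527 mg/L

k = ln 2 / 14 = 0.04951 per h
Dose 1 (65 mg at t=0 h): 65·exp(−0.04951·15) = 30.930 mg/L
Dose 2 (295 mg at t=8 h): 295·exp(−0.04951·7) = 208.597 mg/L
C(15) = 30.930 + 208.597 = 239.527 mg/L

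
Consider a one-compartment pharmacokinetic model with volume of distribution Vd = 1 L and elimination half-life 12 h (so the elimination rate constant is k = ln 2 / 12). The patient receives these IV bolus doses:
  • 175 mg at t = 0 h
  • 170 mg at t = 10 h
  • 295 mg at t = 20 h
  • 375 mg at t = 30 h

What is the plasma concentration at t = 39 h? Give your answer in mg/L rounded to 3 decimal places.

371.654 mg/L

k = ln 2 / 12 = 0.05776 per h
Dose 1 (175 mg at t=0 h): 175·exp(−0.05776·39) = 18.395 mg/L
Dose 2 (170 mg at t=10 h): 170·exp(−0.05776·29) = 31.839 mg/L
Dose 3 (295 mg at t=20 h): 295·exp(−0.05776·19) = 98.444 mg/L
Dose 4 (375 mg at t=30 h): 375·exp(−0.05776·9) = 222.976 mg/L
C(39) = 18.395 + 31.839 + 98.444 + 222.976 = 371.654 mg/L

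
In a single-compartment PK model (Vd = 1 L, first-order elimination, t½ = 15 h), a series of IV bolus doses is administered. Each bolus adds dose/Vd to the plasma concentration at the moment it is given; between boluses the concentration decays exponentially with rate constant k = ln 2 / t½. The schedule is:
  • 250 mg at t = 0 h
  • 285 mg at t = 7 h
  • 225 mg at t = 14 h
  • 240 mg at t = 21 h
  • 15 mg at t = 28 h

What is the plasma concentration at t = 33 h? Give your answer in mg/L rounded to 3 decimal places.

383.389 mg/L

k = ln 2 / 15 = 0.04621 per h
Dose 1 (250 mg at t=0 h): 250·exp(−0.04621·33) = 54.409 mg/L
Dose 2 (285 mg at t=7 h): 285·exp(−0.04621·26) = 85.716 mg/L
Dose 3 (225 mg at t=14 h): 225·exp(−0.04621·19) = 93.514 mg/L
Dose 4 (240 mg at t=21 h): 240·exp(−0.04621·12) = 137.844 mg/L
Dose 5 (15 mg at t=28 h): 15·exp(−0.04621·5) = 11.906 mg/L
C(33) = 54.409 + 85.716 + 93.514 + 137.844 + 11.906 = 383.389 mg/L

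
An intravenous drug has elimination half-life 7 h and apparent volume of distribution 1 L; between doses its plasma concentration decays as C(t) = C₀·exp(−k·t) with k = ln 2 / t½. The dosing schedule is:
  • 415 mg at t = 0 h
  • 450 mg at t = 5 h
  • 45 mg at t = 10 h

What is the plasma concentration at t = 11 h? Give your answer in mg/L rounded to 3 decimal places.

k = ln 2 / 7 = 0.09902 per h
Dose 1 (415 mg at t=0 h): 415·exp(−0.09902·11) = 139.637 mg/L
Dose 2 (450 mg at t=5 h): 450·exp(−0.09902·6) = 248.420 mg/L
Dose 3 (45 mg at t=10 h): 45·exp(−0.09902·1) = 40.758 mg/L
C(11) = 139.637 + 248.420 + 40.758 = 428.815 mg/L

428.815 mg/L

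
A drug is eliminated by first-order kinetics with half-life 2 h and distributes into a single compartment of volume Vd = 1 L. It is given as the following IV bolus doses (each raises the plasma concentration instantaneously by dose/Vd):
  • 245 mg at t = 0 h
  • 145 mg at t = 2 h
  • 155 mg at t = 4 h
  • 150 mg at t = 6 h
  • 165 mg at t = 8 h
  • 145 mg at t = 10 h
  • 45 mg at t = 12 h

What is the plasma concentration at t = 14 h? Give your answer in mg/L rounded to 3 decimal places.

97.773 mg/L

k = ln 2 / 2 = 0.34657 per h
Dose 1 (245 mg at t=0 h): 245·exp(−0.34657·14) = 1.914 mg/L
Dose 2 (145 mg at t=2 h): 145·exp(−0.34657·12) = 2.266 mg/L
Dose 3 (155 mg at t=4 h): 155·exp(−0.34657·10) = 4.844 mg/L
Dose 4 (150 mg at t=6 h): 150·exp(−0.34657·8) = 9.375 mg/L
Dose 5 (165 mg at t=8 h): 165·exp(−0.34657·6) = 20.625 mg/L
Dose 6 (145 mg at t=10 h): 145·exp(−0.34657·4) = 36.250 mg/L
Dose 7 (45 mg at t=12 h): 45·exp(−0.34657·2) = 22.500 mg/L
C(14) = 1.914 + 2.266 + 4.844 + 9.375 + 20.625 + 36.250 + 22.500 = 97.773 mg/L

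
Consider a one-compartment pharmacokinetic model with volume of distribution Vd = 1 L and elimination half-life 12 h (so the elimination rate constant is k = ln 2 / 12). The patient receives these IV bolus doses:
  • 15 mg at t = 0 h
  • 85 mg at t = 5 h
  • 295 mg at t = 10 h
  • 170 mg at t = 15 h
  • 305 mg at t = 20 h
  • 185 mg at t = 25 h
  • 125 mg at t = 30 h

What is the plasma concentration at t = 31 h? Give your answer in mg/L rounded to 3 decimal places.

586.970 mg/L

k = ln 2 / 12 = 0.05776 per h
Dose 1 (15 mg at t=0 h): 15·exp(−0.05776·31) = 2.503 mg/L
Dose 2 (85 mg at t=5 h): 85·exp(−0.05776·26) = 18.932 mg/L
Dose 3 (295 mg at t=10 h): 295·exp(−0.05776·21) = 87.704 mg/L
Dose 4 (170 mg at t=15 h): 170·exp(−0.05776·16) = 67.465 mg/L
Dose 5 (305 mg at t=20 h): 305·exp(−0.05776·11) = 161.568 mg/L
Dose 6 (185 mg at t=25 h): 185·exp(−0.05776·6) = 130.815 mg/L
Dose 7 (125 mg at t=30 h): 125·exp(−0.05776·1) = 117.984 mg/L
C(31) = 2.503 + 18.932 + 87.704 + 67.465 + 161.568 + 130.815 + 117.984 = 586.970 mg/L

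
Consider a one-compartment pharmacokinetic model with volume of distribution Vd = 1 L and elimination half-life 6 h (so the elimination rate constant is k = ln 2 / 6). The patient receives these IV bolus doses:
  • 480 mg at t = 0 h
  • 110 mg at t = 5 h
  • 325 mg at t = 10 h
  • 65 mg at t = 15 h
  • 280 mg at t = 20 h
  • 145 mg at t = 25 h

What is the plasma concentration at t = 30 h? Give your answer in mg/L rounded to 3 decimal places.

234.432 mg/L

k = ln 2 / 6 = 0.11552 per h
Dose 1 (480 mg at t=0 h): 480·exp(−0.11552·30) = 15.000 mg/L
Dose 2 (110 mg at t=5 h): 110·exp(−0.11552·25) = 6.125 mg/L
Dose 3 (325 mg at t=10 h): 325·exp(−0.11552·20) = 32.244 mg/L
Dose 4 (65 mg at t=15 h): 65·exp(−0.11552·15) = 11.490 mg/L
Dose 5 (280 mg at t=20 h): 280·exp(−0.11552·10) = 88.194 mg/L
Dose 6 (145 mg at t=25 h): 145·exp(−0.11552·5) = 81.378 mg/L
C(30) = 15.000 + 6.125 + 32.244 + 11.490 + 88.194 + 81.378 = 234.432 mg/L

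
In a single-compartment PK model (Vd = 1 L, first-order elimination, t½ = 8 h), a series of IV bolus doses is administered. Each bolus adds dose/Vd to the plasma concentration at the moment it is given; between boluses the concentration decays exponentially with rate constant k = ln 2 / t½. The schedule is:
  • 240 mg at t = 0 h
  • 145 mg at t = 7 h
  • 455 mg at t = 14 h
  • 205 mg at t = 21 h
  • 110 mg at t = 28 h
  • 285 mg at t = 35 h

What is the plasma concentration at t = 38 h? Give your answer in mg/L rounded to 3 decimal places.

k = ln 2 / 8 = 0.08664 per h
Dose 1 (240 mg at t=0 h): 240·exp(−0.08664·38) = 8.919 mg/L
Dose 2 (145 mg at t=7 h): 145·exp(−0.08664·31) = 9.883 mg/L
Dose 3 (455 mg at t=14 h): 455·exp(−0.08664·24) = 56.875 mg/L
Dose 4 (205 mg at t=21 h): 205·exp(−0.08664·17) = 46.996 mg/L
Dose 5 (110 mg at t=28 h): 110·exp(−0.08664·10) = 46.249 mg/L
Dose 6 (285 mg at t=35 h): 285·exp(−0.08664·3) = 219.765 mg/L
C(38) = 8.919 + 9.883 + 56.875 + 46.996 + 46.249 + 219.765 = 388.688 mg/L

388.688 mg/L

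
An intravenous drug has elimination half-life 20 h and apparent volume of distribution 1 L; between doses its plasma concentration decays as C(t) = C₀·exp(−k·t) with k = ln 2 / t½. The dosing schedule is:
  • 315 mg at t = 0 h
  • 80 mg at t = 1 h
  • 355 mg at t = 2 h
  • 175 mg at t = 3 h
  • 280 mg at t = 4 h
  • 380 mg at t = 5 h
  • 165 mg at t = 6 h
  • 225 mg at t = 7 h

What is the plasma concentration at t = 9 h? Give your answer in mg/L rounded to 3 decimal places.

k = ln 2 / 20 = 0.03466 per h
Dose 1 (315 mg at t=0 h): 315·exp(−0.03466·9) = 230.593 mg/L
Dose 2 (80 mg at t=1 h): 80·exp(−0.03466·8) = 60.629 mg/L
Dose 3 (355 mg at t=2 h): 355·exp(−0.03466·7) = 278.527 mg/L
Dose 4 (175 mg at t=3 h): 175·exp(−0.03466·6) = 142.144 mg/L
Dose 5 (280 mg at t=4 h): 280·exp(−0.03466·5) = 235.451 mg/L
Dose 6 (380 mg at t=5 h): 380·exp(−0.03466·4) = 330.809 mg/L
Dose 7 (165 mg at t=6 h): 165·exp(−0.03466·3) = 148.706 mg/L
Dose 8 (225 mg at t=7 h): 225·exp(−0.03466·2) = 209.932 mg/L
C(9) = 230.593 + 60.629 + 278.527 + 142.144 + 235.451 + 330.809 + 148.706 + 209.932 = 1636.793 mg/L

1636.793 mg/L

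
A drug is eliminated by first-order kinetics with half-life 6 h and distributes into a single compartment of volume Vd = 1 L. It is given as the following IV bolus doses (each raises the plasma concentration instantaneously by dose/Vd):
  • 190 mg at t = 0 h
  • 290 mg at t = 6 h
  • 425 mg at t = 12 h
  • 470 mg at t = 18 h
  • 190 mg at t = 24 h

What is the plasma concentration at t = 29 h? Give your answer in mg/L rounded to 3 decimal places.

k = ln 2 / 6 = 0.11552 per h
Dose 1 (190 mg at t=0 h): 190·exp(−0.11552·29) = 6.665 mg/L
Dose 2 (290 mg at t=6 h): 290·exp(−0.11552·23) = 20.345 mg/L
Dose 3 (425 mg at t=12 h): 425·exp(−0.11552·17) = 59.631 mg/L
Dose 4 (470 mg at t=18 h): 470·exp(−0.11552·11) = 131.889 mg/L
Dose 5 (190 mg at t=24 h): 190·exp(−0.11552·5) = 106.634 mg/L
C(29) = 6.665 + 20.345 + 59.631 + 131.889 + 106.634 = 325.163 mg/L

325.163 mg/L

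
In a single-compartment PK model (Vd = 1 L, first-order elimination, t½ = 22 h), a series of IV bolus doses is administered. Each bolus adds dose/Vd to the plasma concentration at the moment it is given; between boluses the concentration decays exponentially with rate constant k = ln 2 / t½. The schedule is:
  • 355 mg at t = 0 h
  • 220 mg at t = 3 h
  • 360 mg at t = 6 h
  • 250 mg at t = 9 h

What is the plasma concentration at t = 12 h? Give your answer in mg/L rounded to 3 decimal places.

k = ln 2 / 22 = 0.03151 per h
Dose 1 (355 mg at t=0 h): 355·exp(−0.03151·12) = 243.237 mg/L
Dose 2 (220 mg at t=3 h): 220·exp(−0.03151·9) = 165.682 mg/L
Dose 3 (360 mg at t=6 h): 360·exp(−0.03151·6) = 297.991 mg/L
Dose 4 (250 mg at t=9 h): 250·exp(−0.03151·3) = 227.452 mg/L
C(12) = 243.237 + 165.682 + 297.991 + 227.452 = 934.362 mg/L

934.362 mg/L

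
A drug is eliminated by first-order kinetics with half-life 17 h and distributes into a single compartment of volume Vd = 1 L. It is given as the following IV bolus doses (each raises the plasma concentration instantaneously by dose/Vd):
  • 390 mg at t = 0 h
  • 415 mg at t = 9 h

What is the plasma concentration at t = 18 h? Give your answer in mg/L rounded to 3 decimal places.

474.737 mg/L

k = ln 2 / 17 = 0.04077 per h
Dose 1 (390 mg at t=0 h): 390·exp(−0.04077·18) = 187.209 mg/L
Dose 2 (415 mg at t=9 h): 415·exp(−0.04077·9) = 287.527 mg/L
C(18) = 187.209 + 287.527 = 474.737 mg/L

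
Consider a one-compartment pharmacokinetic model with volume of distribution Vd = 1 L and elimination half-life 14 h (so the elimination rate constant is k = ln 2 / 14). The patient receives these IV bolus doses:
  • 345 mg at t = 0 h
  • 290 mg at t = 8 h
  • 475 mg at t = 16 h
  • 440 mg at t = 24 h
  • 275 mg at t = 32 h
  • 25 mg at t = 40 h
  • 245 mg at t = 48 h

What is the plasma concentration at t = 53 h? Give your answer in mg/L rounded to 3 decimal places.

k = ln 2 / 14 = 0.04951 per h
Dose 1 (345 mg at t=0 h): 345·exp(−0.04951·53) = 25.015 mg/L
Dose 2 (290 mg at t=8 h): 290·exp(−0.04951·45) = 31.247 mg/L
Dose 3 (475 mg at t=16 h): 475·exp(−0.04951·37) = 76.053 mg/L
Dose 4 (440 mg at t=24 h): 440·exp(−0.04951·29) = 104.686 mg/L
Dose 5 (275 mg at t=32 h): 275·exp(−0.04951·21) = 97.227 mg/L
Dose 6 (25 mg at t=40 h): 25·exp(−0.04951·13) = 13.134 mg/L
Dose 7 (245 mg at t=48 h): 245·exp(−0.04951·5) = 191.274 mg/L
C(53) = 25.015 + 31.247 + 76.053 + 104.686 + 97.227 + 13.134 + 191.274 = 538.636 mg/L

538.636 mg/L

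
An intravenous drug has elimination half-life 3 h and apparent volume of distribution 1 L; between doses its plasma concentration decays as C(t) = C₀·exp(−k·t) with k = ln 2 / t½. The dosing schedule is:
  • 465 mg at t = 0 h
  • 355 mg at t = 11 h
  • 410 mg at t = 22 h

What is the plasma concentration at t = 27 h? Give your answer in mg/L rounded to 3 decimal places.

k = ln 2 / 3 = 0.23105 per h
Dose 1 (465 mg at t=0 h): 465·exp(−0.23105·27) = 0.908 mg/L
Dose 2 (355 mg at t=11 h): 355·exp(−0.23105·16) = 8.805 mg/L
Dose 3 (410 mg at t=22 h): 410·exp(−0.23105·5) = 129.142 mg/L
C(27) = 0.908 + 8.805 + 129.142 = 138.855 mg/L

138.855 mg/L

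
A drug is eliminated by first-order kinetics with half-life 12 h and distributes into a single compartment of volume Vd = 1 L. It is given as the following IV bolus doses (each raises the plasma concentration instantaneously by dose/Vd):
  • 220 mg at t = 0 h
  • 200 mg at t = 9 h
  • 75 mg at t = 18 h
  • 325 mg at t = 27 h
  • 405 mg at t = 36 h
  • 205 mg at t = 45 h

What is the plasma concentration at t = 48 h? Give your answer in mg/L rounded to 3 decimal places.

519.538 mg/L

k = ln 2 / 12 = 0.05776 per h
Dose 1 (220 mg at t=0 h): 220·exp(−0.05776·48) = 13.750 mg/L
Dose 2 (200 mg at t=9 h): 200·exp(−0.05776·39) = 21.022 mg/L
Dose 3 (75 mg at t=18 h): 75·exp(−0.05776·30) = 13.258 mg/L
Dose 4 (325 mg at t=27 h): 325·exp(−0.05776·21) = 96.623 mg/L
Dose 5 (405 mg at t=36 h): 405·exp(−0.05776·12) = 202.500 mg/L
Dose 6 (205 mg at t=45 h): 205·exp(−0.05776·3) = 172.384 mg/L
C(48) = 13.750 + 21.022 + 13.258 + 96.623 + 202.500 + 172.384 = 519.538 mg/L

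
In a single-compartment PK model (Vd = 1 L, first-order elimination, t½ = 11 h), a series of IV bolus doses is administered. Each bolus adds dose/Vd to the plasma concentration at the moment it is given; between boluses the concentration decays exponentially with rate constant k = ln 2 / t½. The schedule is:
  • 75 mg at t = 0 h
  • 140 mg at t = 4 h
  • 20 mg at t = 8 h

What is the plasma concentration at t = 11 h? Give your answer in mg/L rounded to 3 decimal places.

144.122 mg/L

k = ln 2 / 11 = 0.06301 per h
Dose 1 (75 mg at t=0 h): 75·exp(−0.06301·11) = 37.500 mg/L
Dose 2 (140 mg at t=4 h): 140·exp(−0.06301·7) = 90.067 mg/L
Dose 3 (20 mg at t=8 h): 20·exp(−0.06301·3) = 16.555 mg/L
C(11) = 37.500 + 90.067 + 16.555 = 144.122 mg/L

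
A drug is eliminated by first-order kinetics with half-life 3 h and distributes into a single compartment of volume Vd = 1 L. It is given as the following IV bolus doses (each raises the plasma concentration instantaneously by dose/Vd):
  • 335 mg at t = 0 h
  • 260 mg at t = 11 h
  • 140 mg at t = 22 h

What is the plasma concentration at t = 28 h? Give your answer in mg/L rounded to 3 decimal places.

40.638 mg/L

k = ln 2 / 3 = 0.23105 per h
Dose 1 (335 mg at t=0 h): 335·exp(−0.23105·28) = 0.519 mg/L
Dose 2 (260 mg at t=11 h): 260·exp(−0.23105·17) = 5.118 mg/L
Dose 3 (140 mg at t=22 h): 140·exp(−0.23105·6) = 35.000 mg/L
C(28) = 0.519 + 5.118 + 35.000 = 40.638 mg/L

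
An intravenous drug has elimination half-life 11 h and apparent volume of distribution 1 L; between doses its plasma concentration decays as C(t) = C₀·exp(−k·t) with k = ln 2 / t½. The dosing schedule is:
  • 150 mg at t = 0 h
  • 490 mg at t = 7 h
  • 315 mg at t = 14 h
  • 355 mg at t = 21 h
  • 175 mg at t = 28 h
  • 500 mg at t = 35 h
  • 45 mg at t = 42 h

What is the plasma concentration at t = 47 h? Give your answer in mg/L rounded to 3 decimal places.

475.941 mg/L

k = ln 2 / 11 = 0.06301 per h
Dose 1 (150 mg at t=0 h): 150·exp(−0.06301·47) = 7.760 mg/L
Dose 2 (490 mg at t=7 h): 490·exp(−0.06301·40) = 39.404 mg/L
Dose 3 (315 mg at t=14 h): 315·exp(−0.06301·33) = 39.375 mg/L
Dose 4 (355 mg at t=21 h): 355·exp(−0.06301·26) = 68.977 mg/L
Dose 5 (175 mg at t=28 h): 175·exp(−0.06301·19) = 52.854 mg/L
Dose 6 (500 mg at t=35 h): 500·exp(−0.06301·12) = 234.733 mg/L
Dose 7 (45 mg at t=42 h): 45·exp(−0.06301·5) = 32.838 mg/L
C(47) = 7.760 + 39.404 + 39.375 + 68.977 + 52.854 + 234.733 + 32.838 = 475.941 mg/L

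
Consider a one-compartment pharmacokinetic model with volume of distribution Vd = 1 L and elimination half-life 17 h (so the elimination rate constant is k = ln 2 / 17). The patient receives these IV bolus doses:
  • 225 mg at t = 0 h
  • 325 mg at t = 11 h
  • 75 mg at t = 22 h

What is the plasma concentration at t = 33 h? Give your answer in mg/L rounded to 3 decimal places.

239.015 mg/L

k = ln 2 / 17 = 0.04077 per h
Dose 1 (225 mg at t=0 h): 225·exp(−0.04077·33) = 58.591 mg/L
Dose 2 (325 mg at t=11 h): 325·exp(−0.04077·22) = 132.530 mg/L
Dose 3 (75 mg at t=22 h): 75·exp(−0.04077·11) = 47.894 mg/L
C(33) = 58.591 + 132.530 + 47.894 = 239.015 mg/L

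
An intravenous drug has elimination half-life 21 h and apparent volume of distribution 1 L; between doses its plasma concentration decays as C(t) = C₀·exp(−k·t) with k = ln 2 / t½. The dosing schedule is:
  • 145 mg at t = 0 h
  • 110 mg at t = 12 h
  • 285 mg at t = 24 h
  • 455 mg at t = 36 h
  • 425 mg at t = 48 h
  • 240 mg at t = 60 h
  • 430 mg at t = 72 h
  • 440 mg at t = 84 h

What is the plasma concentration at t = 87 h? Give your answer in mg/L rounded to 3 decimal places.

1013.958 mg/L

k = ln 2 / 21 = 0.03301 per h
Dose 1 (145 mg at t=0 h): 145·exp(−0.03301·87) = 8.208 mg/L
Dose 2 (110 mg at t=12 h): 110·exp(−0.03301·75) = 9.253 mg/L
Dose 3 (285 mg at t=24 h): 285·exp(−0.03301·63) = 35.625 mg/L
Dose 4 (455 mg at t=36 h): 455·exp(−0.03301·51) = 84.516 mg/L
Dose 5 (425 mg at t=48 h): 425·exp(−0.03301·39) = 117.310 mg/L
Dose 6 (240 mg at t=60 h): 240·exp(−0.03301·27) = 98.440 mg/L
Dose 7 (430 mg at t=72 h): 430·exp(−0.03301·15) = 262.088 mg/L
Dose 8 (440 mg at t=84 h): 440·exp(−0.03301·3) = 398.518 mg/L
C(87) = 8.208 + 9.253 + 35.625 + 84.516 + 117.310 + 98.440 + 262.088 + 398.518 = 1013.958 mg/L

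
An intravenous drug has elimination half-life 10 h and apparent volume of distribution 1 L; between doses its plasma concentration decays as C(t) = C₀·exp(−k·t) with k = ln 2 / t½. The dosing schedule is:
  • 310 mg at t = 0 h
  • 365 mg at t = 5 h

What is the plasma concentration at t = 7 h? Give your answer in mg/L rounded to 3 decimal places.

k = ln 2 / 10 = 0.06931 per h
Dose 1 (310 mg at t=0 h): 310·exp(−0.06931·7) = 190.827 mg/L
Dose 2 (365 mg at t=5 h): 365·exp(−0.06931·2) = 317.751 mg/L
C(7) = 190.827 + 317.751 = 508.578 mg/L

508.578 mg/L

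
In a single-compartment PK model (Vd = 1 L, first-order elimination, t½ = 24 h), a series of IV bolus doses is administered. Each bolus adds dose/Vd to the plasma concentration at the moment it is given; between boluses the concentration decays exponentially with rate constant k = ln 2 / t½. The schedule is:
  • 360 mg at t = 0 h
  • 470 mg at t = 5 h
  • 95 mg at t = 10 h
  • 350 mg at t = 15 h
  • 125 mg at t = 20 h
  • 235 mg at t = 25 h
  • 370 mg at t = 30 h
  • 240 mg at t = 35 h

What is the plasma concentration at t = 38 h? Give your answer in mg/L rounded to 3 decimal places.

1273.306 mg/L

k = ln 2 / 24 = 0.02888 per h
Dose 1 (360 mg at t=0 h): 360·exp(−0.02888·38) = 120.136 mg/L
Dose 2 (470 mg at t=5 h): 470·exp(−0.02888·33) = 181.210 mg/L
Dose 3 (95 mg at t=10 h): 95·exp(−0.02888·28) = 42.318 mg/L
Dose 4 (350 mg at t=15 h): 350·exp(−0.02888·23) = 180.128 mg/L
Dose 5 (125 mg at t=20 h): 125·exp(−0.02888·18) = 74.325 mg/L
Dose 6 (235 mg at t=25 h): 235·exp(−0.02888·13) = 161.440 mg/L
Dose 7 (370 mg at t=30 h): 370·exp(−0.02888·8) = 293.669 mg/L
Dose 8 (240 mg at t=35 h): 240·exp(−0.02888·3) = 220.081 mg/L
C(38) = 120.136 + 181.210 + 42.318 + 180.128 + 74.325 + 161.440 + 293.669 + 220.081 = 1273.306 mg/L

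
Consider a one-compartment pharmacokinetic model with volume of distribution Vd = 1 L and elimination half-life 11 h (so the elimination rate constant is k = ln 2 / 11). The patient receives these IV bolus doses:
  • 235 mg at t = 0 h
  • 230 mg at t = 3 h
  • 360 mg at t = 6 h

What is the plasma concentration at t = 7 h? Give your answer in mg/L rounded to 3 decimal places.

k = ln 2 / 11 = 0.06301 per h
Dose 1 (235 mg at t=0 h): 235·exp(−0.06301·7) = 151.183 mg/L
Dose 2 (230 mg at t=3 h): 230·exp(−0.06301·4) = 178.757 mg/L
Dose 3 (360 mg at t=6 h): 360·exp(−0.06301·1) = 338.015 mg/L
C(7) = 151.183 + 178.757 + 338.015 = 667.955 mg/L

667.955 mg/L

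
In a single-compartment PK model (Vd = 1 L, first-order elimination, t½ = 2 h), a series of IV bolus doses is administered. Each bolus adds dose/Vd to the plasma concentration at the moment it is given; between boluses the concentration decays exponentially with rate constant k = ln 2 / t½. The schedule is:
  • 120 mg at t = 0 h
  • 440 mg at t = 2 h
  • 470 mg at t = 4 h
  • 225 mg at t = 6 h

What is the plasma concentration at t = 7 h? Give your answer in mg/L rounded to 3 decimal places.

k = ln 2 / 2 = 0.34657 per h
Dose 1 (120 mg at t=0 h): 120·exp(−0.34657·7) = 10.607 mg/L
Dose 2 (440 mg at t=2 h): 440·exp(−0.34657·5) = 77.782 mg/L
Dose 3 (470 mg at t=4 h): 470·exp(−0.34657·3) = 166.170 mg/L
Dose 4 (225 mg at t=6 h): 225·exp(−0.34657·1) = 159.099 mg/L
C(7) = 10.607 + 77.782 + 166.170 + 159.099 = 413.657 mg/L

413.657 mg/L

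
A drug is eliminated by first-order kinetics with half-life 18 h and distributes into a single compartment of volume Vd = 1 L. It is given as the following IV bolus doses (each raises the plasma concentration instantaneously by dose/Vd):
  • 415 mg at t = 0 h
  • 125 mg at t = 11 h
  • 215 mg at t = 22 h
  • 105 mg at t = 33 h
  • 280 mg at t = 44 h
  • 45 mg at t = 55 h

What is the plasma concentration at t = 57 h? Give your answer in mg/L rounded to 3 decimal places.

376.397 mg/L

k = ln 2 / 18 = 0.03851 per h
Dose 1 (415 mg at t=0 h): 415·exp(−0.03851·57) = 46.215 mg/L
Dose 2 (125 mg at t=11 h): 125·exp(−0.03851·46) = 21.262 mg/L
Dose 3 (215 mg at t=22 h): 215·exp(−0.03851·35) = 55.860 mg/L
Dose 4 (105 mg at t=33 h): 105·exp(−0.03851·24) = 41.669 mg/L
Dose 5 (280 mg at t=44 h): 280·exp(−0.03851·13) = 169.726 mg/L
Dose 6 (45 mg at t=55 h): 45·exp(−0.03851·2) = 41.664 mg/L
C(57) = 46.215 + 21.262 + 55.860 + 41.669 + 169.726 + 41.664 = 376.397 mg/L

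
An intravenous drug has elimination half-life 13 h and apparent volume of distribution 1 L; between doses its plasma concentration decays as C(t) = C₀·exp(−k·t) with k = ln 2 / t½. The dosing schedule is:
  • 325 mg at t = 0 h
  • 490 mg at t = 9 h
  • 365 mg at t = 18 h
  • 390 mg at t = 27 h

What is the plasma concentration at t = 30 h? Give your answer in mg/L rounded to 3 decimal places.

k = ln 2 / 13 = 0.05332 per h
Dose 1 (325 mg at t=0 h): 325·exp(−0.05332·30) = 65.645 mg/L
Dose 2 (490 mg at t=9 h): 490·exp(−0.05332·21) = 159.925 mg/L
Dose 3 (365 mg at t=18 h): 365·exp(−0.05332·12) = 192.495 mg/L
Dose 4 (390 mg at t=27 h): 390·exp(−0.05332·3) = 332.350 mg/L
C(30) = 65.645 + 159.925 + 192.495 + 332.350 = 750.415 mg/L

750.415 mg/L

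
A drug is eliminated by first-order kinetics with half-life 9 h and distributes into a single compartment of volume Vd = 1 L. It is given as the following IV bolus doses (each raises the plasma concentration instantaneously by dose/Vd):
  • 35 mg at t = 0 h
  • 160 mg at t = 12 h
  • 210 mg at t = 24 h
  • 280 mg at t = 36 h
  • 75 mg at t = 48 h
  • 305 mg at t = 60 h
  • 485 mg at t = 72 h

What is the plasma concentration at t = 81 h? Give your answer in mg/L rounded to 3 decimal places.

321.136 mg/L

k = ln 2 / 9 = 0.07702 per h
Dose 1 (35 mg at t=0 h): 35·exp(−0.07702·81) = 0.068 mg/L
Dose 2 (160 mg at t=12 h): 160·exp(−0.07702·69) = 0.787 mg/L
Dose 3 (210 mg at t=24 h): 210·exp(−0.07702·57) = 2.604 mg/L
Dose 4 (280 mg at t=36 h): 280·exp(−0.07702·45) = 8.750 mg/L
Dose 5 (75 mg at t=48 h): 75·exp(−0.07702·33) = 5.906 mg/L
Dose 6 (305 mg at t=60 h): 305·exp(−0.07702·21) = 60.520 mg/L
Dose 7 (485 mg at t=72 h): 485·exp(−0.07702·9) = 242.500 mg/L
C(81) = 0.068 + 0.787 + 2.604 + 8.750 + 5.906 + 60.520 + 242.500 = 321.136 mg/L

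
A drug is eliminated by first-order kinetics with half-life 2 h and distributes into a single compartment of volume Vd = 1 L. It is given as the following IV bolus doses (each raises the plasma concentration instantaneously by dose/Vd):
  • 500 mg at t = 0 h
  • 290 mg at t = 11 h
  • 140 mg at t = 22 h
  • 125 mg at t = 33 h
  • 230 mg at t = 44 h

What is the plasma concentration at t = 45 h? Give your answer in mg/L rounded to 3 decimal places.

k = ln 2 / 2 = 0.34657 per h
Dose 1 (500 mg at t=0 h): 500·exp(−0.34657·45) = 0.000 mg/L
Dose 2 (290 mg at t=11 h): 290·exp(−0.34657·34) = 0.002 mg/L
Dose 3 (140 mg at t=22 h): 140·exp(−0.34657·23) = 0.048 mg/L
Dose 4 (125 mg at t=33 h): 125·exp(−0.34657·12) = 1.953 mg/L
Dose 5 (230 mg at t=44 h): 230·exp(−0.34657·1) = 162.635 mg/L
C(45) = 0.000 + 0.002 + 0.048 + 1.953 + 162.635 = 164.638 mg/L

164.638 mg/L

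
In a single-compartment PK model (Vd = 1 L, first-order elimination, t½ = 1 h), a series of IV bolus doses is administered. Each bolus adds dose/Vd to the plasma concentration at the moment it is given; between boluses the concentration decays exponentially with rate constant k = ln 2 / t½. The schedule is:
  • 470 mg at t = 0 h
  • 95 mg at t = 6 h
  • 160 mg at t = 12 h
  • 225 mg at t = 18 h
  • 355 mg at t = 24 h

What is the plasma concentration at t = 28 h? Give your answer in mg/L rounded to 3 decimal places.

k = ln 2 / 1 = 0.69315 per h
Dose 1 (470 mg at t=0 h): 470·exp(−0.69315·28) = 0.000 mg/L
Dose 2 (95 mg at t=6 h): 95·exp(−0.69315·22) = 0.000 mg/L
Dose 3 (160 mg at t=12 h): 160·exp(−0.69315·16) = 0.002 mg/L
Dose 4 (225 mg at t=18 h): 225·exp(−0.69315·10) = 0.220 mg/L
Dose 5 (355 mg at t=24 h): 355·exp(−0.69315·4) = 22.188 mg/L
C(28) = 0.000 + 0.000 + 0.002 + 0.220 + 22.188 = 22.410 mg/L

22.410 mg/L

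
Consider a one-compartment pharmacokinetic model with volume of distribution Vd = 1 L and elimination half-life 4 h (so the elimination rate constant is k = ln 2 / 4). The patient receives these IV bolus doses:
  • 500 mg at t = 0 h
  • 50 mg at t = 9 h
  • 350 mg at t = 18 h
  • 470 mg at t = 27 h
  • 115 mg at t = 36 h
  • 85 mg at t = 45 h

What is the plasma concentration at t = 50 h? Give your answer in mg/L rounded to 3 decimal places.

56.131 mg/L

k = ln 2 / 4 = 0.17329 per h
Dose 1 (500 mg at t=0 h): 500·exp(−0.17329·50) = 0.086 mg/L
Dose 2 (50 mg at t=9 h): 50·exp(−0.17329·41) = 0.041 mg/L
Dose 3 (350 mg at t=18 h): 350·exp(−0.17329·32) = 1.367 mg/L
Dose 4 (470 mg at t=27 h): 470·exp(−0.17329·23) = 8.733 mg/L
Dose 5 (115 mg at t=36 h): 115·exp(−0.17329·14) = 10.165 mg/L
Dose 6 (85 mg at t=45 h): 85·exp(−0.17329·5) = 35.738 mg/L
C(50) = 0.086 + 0.041 + 1.367 + 8.733 + 10.165 + 35.738 = 56.131 mg/L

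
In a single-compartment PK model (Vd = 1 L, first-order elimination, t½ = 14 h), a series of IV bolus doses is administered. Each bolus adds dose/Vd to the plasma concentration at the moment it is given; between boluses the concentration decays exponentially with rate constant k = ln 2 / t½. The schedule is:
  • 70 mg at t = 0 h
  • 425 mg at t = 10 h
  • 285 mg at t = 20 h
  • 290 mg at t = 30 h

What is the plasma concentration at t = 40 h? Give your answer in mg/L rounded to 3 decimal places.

k = ln 2 / 14 = 0.04951 per h
Dose 1 (70 mg at t=0 h): 70·exp(−0.04951·40) = 9.661 mg/L
Dose 2 (425 mg at t=10 h): 425·exp(−0.04951·30) = 96.233 mg/L
Dose 3 (285 mg at t=20 h): 285·exp(−0.04951·20) = 105.877 mg/L
Dose 4 (290 mg at t=30 h): 290·exp(−0.04951·10) = 176.757 mg/L
C(40) = 9.661 + 96.233 + 105.877 + 176.757 = 388.528 mg/L

388.528 mg/L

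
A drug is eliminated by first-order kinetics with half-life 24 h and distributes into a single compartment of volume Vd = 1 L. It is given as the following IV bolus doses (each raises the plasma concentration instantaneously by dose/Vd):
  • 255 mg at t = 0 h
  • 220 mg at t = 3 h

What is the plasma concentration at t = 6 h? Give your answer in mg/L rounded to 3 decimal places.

k = ln 2 / 24 = 0.02888 per h
Dose 1 (255 mg at t=0 h): 255·exp(−0.02888·6) = 214.429 mg/L
Dose 2 (220 mg at t=3 h): 220·exp(−0.02888·3) = 201.741 mg/L
C(6) = 214.429 + 201.741 = 416.169 mg/L

416.169 mg/L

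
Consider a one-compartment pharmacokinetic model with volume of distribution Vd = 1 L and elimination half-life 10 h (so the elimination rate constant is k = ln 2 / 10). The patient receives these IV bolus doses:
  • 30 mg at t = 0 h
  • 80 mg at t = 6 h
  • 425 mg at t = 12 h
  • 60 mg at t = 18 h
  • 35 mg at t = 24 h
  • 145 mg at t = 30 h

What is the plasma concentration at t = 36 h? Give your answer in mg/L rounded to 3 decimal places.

221.126 mg/L

k = ln 2 / 10 = 0.06931 per h
Dose 1 (30 mg at t=0 h): 30·exp(−0.06931·36) = 2.474 mg/L
Dose 2 (80 mg at t=6 h): 80·exp(−0.06931·30) = 10.000 mg/L
Dose 3 (425 mg at t=12 h): 425·exp(−0.06931·24) = 80.522 mg/L
Dose 4 (60 mg at t=18 h): 60·exp(−0.06931·18) = 17.230 mg/L
Dose 5 (35 mg at t=24 h): 35·exp(−0.06931·12) = 15.235 mg/L
Dose 6 (145 mg at t=30 h): 145·exp(−0.06931·6) = 95.664 mg/L
C(36) = 2.474 + 10.000 + 80.522 + 17.230 + 15.235 + 95.664 = 221.126 mg/L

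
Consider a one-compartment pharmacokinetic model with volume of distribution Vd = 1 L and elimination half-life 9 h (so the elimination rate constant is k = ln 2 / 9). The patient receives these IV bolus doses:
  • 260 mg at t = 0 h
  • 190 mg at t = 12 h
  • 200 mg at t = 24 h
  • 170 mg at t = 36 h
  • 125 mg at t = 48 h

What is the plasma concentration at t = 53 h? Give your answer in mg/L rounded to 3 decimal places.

164.850 mg/L

k = ln 2 / 9 = 0.07702 per h
Dose 1 (260 mg at t=0 h): 260·exp(−0.07702·53) = 4.388 mg/L
Dose 2 (190 mg at t=12 h): 190·exp(−0.07702·41) = 8.080 mg/L
Dose 3 (200 mg at t=24 h): 200·exp(−0.07702·29) = 21.431 mg/L
Dose 4 (170 mg at t=36 h): 170·exp(−0.07702·17) = 45.903 mg/L
Dose 5 (125 mg at t=48 h): 125·exp(−0.07702·5) = 85.049 mg/L
C(53) = 4.388 + 8.080 + 21.431 + 45.903 + 85.049 = 164.850 mg/L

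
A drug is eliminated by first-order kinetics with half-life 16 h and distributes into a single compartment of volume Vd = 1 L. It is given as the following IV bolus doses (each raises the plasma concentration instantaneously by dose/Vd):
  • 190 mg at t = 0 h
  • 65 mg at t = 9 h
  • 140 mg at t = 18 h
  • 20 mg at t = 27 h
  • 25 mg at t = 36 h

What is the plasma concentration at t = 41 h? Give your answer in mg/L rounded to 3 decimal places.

k = ln 2 / 16 = 0.04332 per h
Dose 1 (190 mg at t=0 h): 190·exp(−0.04332·41) = 32.164 mg/L
Dose 2 (65 mg at t=9 h): 65·exp(−0.04332·32) = 16.250 mg/L
Dose 3 (140 mg at t=18 h): 140·exp(−0.04332·23) = 51.689 mg/L
Dose 4 (20 mg at t=27 h): 20·exp(−0.04332·14) = 10.905 mg/L
Dose 5 (25 mg at t=36 h): 25·exp(−0.04332·5) = 20.131 mg/L
C(41) = 32.164 + 16.250 + 51.689 + 10.905 + 20.131 = 131.139 mg/L

131.139 mg/L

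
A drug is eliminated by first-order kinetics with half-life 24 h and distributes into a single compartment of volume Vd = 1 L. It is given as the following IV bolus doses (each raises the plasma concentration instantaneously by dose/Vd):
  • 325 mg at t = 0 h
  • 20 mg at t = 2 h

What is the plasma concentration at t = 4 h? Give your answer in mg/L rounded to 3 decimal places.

308.420 mg/L

k = ln 2 / 24 = 0.02888 per h
Dose 1 (325 mg at t=0 h): 325·exp(−0.02888·4) = 289.542 mg/L
Dose 2 (20 mg at t=2 h): 20·exp(−0.02888·2) = 18.877 mg/L
C(4) = 289.542 + 18.877 = 308.420 mg/L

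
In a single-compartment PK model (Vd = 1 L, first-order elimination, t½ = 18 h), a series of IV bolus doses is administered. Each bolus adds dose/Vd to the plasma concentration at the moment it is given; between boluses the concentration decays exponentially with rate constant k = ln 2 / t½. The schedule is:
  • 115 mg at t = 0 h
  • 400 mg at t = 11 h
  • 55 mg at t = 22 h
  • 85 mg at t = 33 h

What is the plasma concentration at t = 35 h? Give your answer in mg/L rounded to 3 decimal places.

300.657 mg/L

k = ln 2 / 18 = 0.03851 per h
Dose 1 (115 mg at t=0 h): 115·exp(−0.03851·35) = 29.879 mg/L
Dose 2 (400 mg at t=11 h): 400·exp(−0.03851·24) = 158.740 mg/L
Dose 3 (55 mg at t=22 h): 55·exp(−0.03851·13) = 33.339 mg/L
Dose 4 (85 mg at t=33 h): 85·exp(−0.03851·2) = 78.699 mg/L
C(35) = 29.879 + 158.740 + 33.339 + 78.699 = 300.657 mg/L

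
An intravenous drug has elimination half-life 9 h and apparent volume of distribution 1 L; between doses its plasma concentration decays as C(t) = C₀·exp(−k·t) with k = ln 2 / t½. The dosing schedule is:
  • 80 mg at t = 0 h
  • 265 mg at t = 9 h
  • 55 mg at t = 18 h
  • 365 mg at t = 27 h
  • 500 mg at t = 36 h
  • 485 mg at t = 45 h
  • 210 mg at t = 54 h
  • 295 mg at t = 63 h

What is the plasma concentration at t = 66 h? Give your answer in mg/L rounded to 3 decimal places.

486.576 mg/L

k = ln 2 / 9 = 0.07702 per h
Dose 1 (80 mg at t=0 h): 80·exp(−0.07702·66) = 0.496 mg/L
Dose 2 (265 mg at t=9 h): 265·exp(−0.07702·57) = 3.286 mg/L
Dose 3 (55 mg at t=18 h): 55·exp(−0.07702·48) = 1.364 mg/L
Dose 4 (365 mg at t=27 h): 365·exp(−0.07702·39) = 18.106 mg/L
Dose 5 (500 mg at t=36 h): 500·exp(−0.07702·30) = 49.606 mg/L
Dose 6 (485 mg at t=45 h): 485·exp(−0.07702·21) = 96.236 mg/L
Dose 7 (210 mg at t=54 h): 210·exp(−0.07702·12) = 83.339 mg/L
Dose 8 (295 mg at t=63 h): 295·exp(−0.07702·3) = 234.142 mg/L
C(66) = 0.496 + 3.286 + 1.364 + 18.106 + 49.606 + 96.236 + 83.339 + 234.142 = 486.576 mg/L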